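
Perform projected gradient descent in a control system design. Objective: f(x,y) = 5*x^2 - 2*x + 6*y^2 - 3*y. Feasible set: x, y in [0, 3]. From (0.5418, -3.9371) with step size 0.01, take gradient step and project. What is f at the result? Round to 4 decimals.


Step 1: Compute gradient at (0.5418, -3.9371).
grad_x = 2*5*0.5418 - 2 = 3.418
grad_y = 2*6*-3.9371 - 3 = -50.2452
Step 2: Gradient step.
x_raw = 0.5418 - 0.01*3.418 = 0.5076
y_raw = -3.9371 - 0.01*-50.2452 = -3.4346
Step 3: Project onto [0, 3].
x_proj = clip(0.5076) = 0.5076
y_proj = clip(-3.4346) = 0.0
Step 4: Evaluate f.
f(0.5076, 0.0) = 0.2732


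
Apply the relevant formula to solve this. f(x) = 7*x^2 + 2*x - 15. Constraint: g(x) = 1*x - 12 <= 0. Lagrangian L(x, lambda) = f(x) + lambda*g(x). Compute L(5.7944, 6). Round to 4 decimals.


Step 1: Evaluate f(x).
f(5.7944) = 7*5.7944^2 + 2*5.7944 - 15 = 231.6143
Step 2: Evaluate g(x).
g(5.7944) = 1*5.7944 - 12 = -6.2056
Step 3: Compute Lagrangian.
L = 231.6143 + 6*-6.2056 = 194.3807


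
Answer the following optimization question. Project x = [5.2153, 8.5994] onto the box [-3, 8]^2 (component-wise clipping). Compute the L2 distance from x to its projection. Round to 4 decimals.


Project each component onto [-3, 8].
clip(5.2153) = 5.2153, clip(8.5994) = 8.0
Projection = [5.2153, 8.0]
Squared diffs: [0.0, 0.3593]
Distance = sqrt(0.3593) = 0.5994


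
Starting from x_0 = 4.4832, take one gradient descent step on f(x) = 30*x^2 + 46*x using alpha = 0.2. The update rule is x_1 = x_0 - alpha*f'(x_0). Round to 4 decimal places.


We compute the gradient at x_0 and apply the update.
f'(x) = 60*x + 46
f'(4.4832) = 60*4.4832 + 46 = 314.992
x_1 = 4.4832 - 0.2*314.992 = -58.5152


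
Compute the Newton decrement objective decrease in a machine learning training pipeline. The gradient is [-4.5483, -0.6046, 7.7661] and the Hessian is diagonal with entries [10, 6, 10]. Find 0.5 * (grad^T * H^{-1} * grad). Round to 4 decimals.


Step 1: H is diagonal, so H^(-1) * g = [-0.4548, -0.1008, 0.7766].
Step 2: g^T H^(-1) g = sum_i g_i^2 / H_ii
  = (-4.5483)^2/10 + (-0.6046)^2/6 + (7.7661)^2/10
  = 2.0687 + 0.0609 + 6.0312 = 8.1609
Step 3: Objective decrease = 0.5 * g^T H^(-1) g = 4.0804


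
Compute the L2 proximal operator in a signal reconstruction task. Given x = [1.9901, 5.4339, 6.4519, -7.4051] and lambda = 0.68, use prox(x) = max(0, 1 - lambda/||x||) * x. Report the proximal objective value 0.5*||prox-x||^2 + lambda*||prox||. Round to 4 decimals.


Step 1: Compute ||x||.
||x|| = 11.3996
Step 2: Compute scaling factor.
scale = max(0, 1 - 0.68/11.3996) = 0.9403
Step 3: prox(x) = [1.8714, 5.1098, 6.067, -6.9634]
||prox(x)|| = 10.7196
Step 4: Proximal objective.
0.5*||prox-x||^2 = 0.2312
lambda*||prox|| = 7.2893
Total = 7.5205


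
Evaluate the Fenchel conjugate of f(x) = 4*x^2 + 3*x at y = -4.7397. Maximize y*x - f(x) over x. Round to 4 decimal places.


f*(y) = sup_x {y*x - a*x^2 - b*x} = sup_x {(y-b)*x - a*x^2}
FOC: (y - b) - 2a*x = 0 => x* = (y - b)/(2a)
x* = (-4.7397 - 3)/(2*4) = -0.9675
f*(-4.7397) = (y-b)^2/(4a) = (-4.7397 - 3)^2/(4*4)
= 59.903/16 = 3.7439


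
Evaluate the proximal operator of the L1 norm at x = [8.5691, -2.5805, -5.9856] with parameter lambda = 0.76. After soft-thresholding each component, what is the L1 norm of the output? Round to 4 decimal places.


Soft-thresholding with lambda = 0.76:
prox(8.5691) = sign(8.5691)*max(|8.5691| - 0.76, 0) = 7.8091
prox(-2.5805) = sign(-2.5805)*max(|-2.5805| - 0.76, 0) = -1.8205
prox(-5.9856) = sign(-5.9856)*max(|-5.9856| - 0.76, 0) = -5.2256
prox(x) = [7.8091, -1.8205, -5.2256]
||prox(x)||_1 = 7.8091 + 1.8205 + 5.2256 = 14.8552


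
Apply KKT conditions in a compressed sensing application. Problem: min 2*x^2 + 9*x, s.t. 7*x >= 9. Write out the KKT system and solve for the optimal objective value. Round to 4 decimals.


Step 1: Try lambda = 0 (constraint inactive).
x_unc = -9/(2*2) = -2.25
Check: 7*-2.25 = -15.75 < 9 -- violated!
Step 2: Constraint must be active: 7*x = 9
x* = 9/7 = 1.2857 (rounded; the exact value 9/7 is used below)
lambda = (2*2*(9/7) + 9)/7 = 2.0204
Step 3: Compute optimal value.
f(x*) = 2*(9/7)^2 + 9*(9/7) = 14.8776


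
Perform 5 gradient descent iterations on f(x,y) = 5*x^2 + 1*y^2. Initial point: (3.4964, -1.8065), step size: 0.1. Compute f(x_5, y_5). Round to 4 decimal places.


Gradient descent on f(x,y) = 5*x^2 + 1*y^2.
Starting point: (3.4964, -1.8065), alpha = 0.1
Step 1: grad_x = 2*5*3.4964 = 34.964, grad_y = 2*1*-1.8065 = -3.613
  x_1 = 3.4964 - 0.1*34.964 = 0.0
  y_1 = -1.8065 - 0.1*-3.613 = -1.4452
Step 2: grad_x = 2*5*0.0 = 0.0, grad_y = 2*1*-1.4452 = -2.8904
  x_2 = 0.0 - 0.1*0.0 = 0.0
  y_2 = -1.4452 - 0.1*-2.8904 = -1.1562
Step 3: grad_x = 2*5*0.0 = 0.0, grad_y = 2*1*-1.1562 = -2.3123
  x_3 = 0.0 - 0.1*0.0 = 0.0
  y_3 = -1.1562 - 0.1*-2.3123 = -0.9249
Step 4: grad_x = 2*5*0.0 = 0.0, grad_y = 2*1*-0.9249 = -1.8499
  x_4 = 0.0 - 0.1*0.0 = 0.0
  y_4 = -0.9249 - 0.1*-1.8499 = -0.7399
Step 5: grad_x = 2*5*0.0 = 0.0, grad_y = 2*1*-0.7399 = -1.4799
  x_5 = 0.0 - 0.1*0.0 = 0.0
  y_5 = -0.7399 - 0.1*-1.4799 = -0.592
f(0.0, -0.592) = 5*0.0^2 + 1*(-0.592)^2 = 0.3504


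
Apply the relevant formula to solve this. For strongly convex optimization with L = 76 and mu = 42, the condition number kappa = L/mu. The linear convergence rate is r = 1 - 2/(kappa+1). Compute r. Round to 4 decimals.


Step 1: Compute the condition number.
kappa = L/mu = 76/42 = 1.8095
Step 2: Compute the convergence rate.
r = 1 - 2/(kappa + 1) = 1 - 2*mu/(L + mu) = (L - mu)/(L + mu) = 34/118 = 0.2881


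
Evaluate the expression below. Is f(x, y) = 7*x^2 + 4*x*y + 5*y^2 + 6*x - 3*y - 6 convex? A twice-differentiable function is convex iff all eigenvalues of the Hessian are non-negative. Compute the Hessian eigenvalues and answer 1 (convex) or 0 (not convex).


The Hessian of f(x,y) = 7*x^2 + 4*x*y + 5*y^2 + 6*x - 3*y - 6 is:
H = [[14, 4], [4, 10]]
Trace = 14 + 10 = 24
Determinant = 14*10 - (4)^2 = 124
Discriminant = (24)^2 - 4*124 = 80.0
Eigenvalues: lambda_1 = 7.5279, lambda_2 = 16.4721
The function is convex.

1


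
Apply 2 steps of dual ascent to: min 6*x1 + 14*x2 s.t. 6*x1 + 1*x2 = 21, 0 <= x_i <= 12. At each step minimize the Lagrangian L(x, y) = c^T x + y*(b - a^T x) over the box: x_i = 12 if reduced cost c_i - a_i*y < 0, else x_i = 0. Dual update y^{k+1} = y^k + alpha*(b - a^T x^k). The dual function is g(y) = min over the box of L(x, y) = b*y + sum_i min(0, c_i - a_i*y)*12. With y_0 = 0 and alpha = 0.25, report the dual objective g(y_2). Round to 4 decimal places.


Dual ascent for LP: min 6*x1 + 14*x2, 6*x1 + 1*x2 = 21, 0 <= x_i <= 12
Step 1: y^k = 0.0, reduced costs: (6.0, 14.0)
  x^k = (0.0, 0.0), subgradient = b - a^T x = 21.0
  y^{k+1} = 0.0 + 0.25*21.0 = 5.25
Step 2: y^k = 5.25, reduced costs: (-25.5, 8.75)
  x^k = (12.0, 0.0), subgradient = b - a^T x = -51.0
  y^{k+1} = 5.25 + 0.25*-51.0 = -7.5
Dual objective at y_2 = -7.5: reduced costs (51.0, 21.5), box minimizer x = (0.0, 0.0)
g(y_2) = b*y + (c1 - a1*y)*x1 + (c2 - a2*y)*x2 = 21*(-7.5) + 51.0*0.0 + 21.5*0.0 = -157.5 + 0.0 + 0.0 = -157.5


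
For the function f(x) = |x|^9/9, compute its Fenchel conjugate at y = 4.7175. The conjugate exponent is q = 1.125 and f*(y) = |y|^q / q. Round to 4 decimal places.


The conjugate exponent q satisfies 1/p + 1/q = 1.
p = 9, so q = 9/(9 - 1) = 1.125
|y|^q = 4.7175^1.125 = 5.727
f*(4.7175) = 5.727 / 1.125 = 5.0907


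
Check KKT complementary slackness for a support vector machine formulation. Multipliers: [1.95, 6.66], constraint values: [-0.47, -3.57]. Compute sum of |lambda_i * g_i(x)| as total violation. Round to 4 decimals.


KKT complementary slackness check:
lambda_1 * g_1 = 1.95 * -0.47 = -0.9165
lambda_2 * g_2 = 6.66 * -3.57 = -23.7762
Total violation = 0.9165 + 23.7762 = 24.6927


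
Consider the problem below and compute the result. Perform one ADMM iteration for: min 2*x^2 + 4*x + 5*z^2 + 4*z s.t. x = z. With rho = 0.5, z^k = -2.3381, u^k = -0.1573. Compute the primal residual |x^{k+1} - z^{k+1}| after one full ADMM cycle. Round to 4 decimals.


ADMM iteration with rho = 0.5, z^k = -2.3381, u^k = -0.1573
Step 1: x-update.
Minimize 2*x^2 + 4*x + (0.5/2)*(x + 2.3381 - 0.1573)^2
FOC: (2*2 + 0.5)*x = -4 + 0.5*(-2.3381 + 0.1573)
x^{k+1} = -1.1312
Step 2: z-update.
Minimize 5*z^2 + 4*z + (0.5/2)*(-1.1312 - z - 0.1573)^2
FOC: (2*5 + 0.5)*z = -4 + 0.5*(-1.1312 - 0.1573)
z^{k+1} = -0.4423
Step 3: u-update.
u^{k+1} = -0.1573 - 1.1312 + 0.4423 = -0.8462
Step 4: Primal residual = |-1.1312 + 0.4423| = 0.6889


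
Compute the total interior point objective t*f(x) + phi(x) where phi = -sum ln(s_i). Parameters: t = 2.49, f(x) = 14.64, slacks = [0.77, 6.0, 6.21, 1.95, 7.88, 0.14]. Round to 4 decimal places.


Step 1: Compute log-barrier.
ln values: [-0.2614, 1.7918, 1.8262, 0.6678, 2.0643, -1.9661]
phi = -(-0.2614 + 1.7918 + 1.8262 + 0.6678 + 2.0643 - 1.9661) = -4.1226
Step 2: Compute augmented objective.
t*f(x) = 2.49*14.64 = 36.4536
Total = 36.4536 - 4.1226 = 32.331


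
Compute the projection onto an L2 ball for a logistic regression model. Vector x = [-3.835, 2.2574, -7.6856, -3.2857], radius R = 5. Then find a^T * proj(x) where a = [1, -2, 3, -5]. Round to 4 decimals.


Step 1: Compute ||x|| (intermediates to 6 decimals).
||x|| = sqrt((-3.835)^2 + 2.2574^2 + (-7.6856)^2 + (-3.2857)^2) = 9.469285
Step 2: Project.
Since ||x|| > R, scale = R/||x|| = 5/9.469285 = 0.528023, proj(x) = scale * x
proj(x) = [-2.024968, 1.191959, -4.058174, -1.734925]
Step 3: Dot product.
a^T * proj(x) = 1*(-2.024968) - 2*1.191959 + 3*(-4.058174) - 5*(-1.734925) = -7.9088


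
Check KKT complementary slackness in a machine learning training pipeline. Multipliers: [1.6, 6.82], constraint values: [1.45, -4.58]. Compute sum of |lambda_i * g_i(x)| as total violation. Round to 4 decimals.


KKT complementary slackness check:
lambda_1 * g_1 = 1.6 * 1.45 = 2.32
lambda_2 * g_2 = 6.82 * -4.58 = -31.2356
Total violation = 2.32 + 31.2356 = 33.5556


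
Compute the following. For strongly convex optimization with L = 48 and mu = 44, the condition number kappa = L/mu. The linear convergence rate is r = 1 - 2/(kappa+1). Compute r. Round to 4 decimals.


Step 1: Compute the condition number.
kappa = L/mu = 48/44 = 1.0909
Step 2: Compute the convergence rate.
r = 1 - 2/(kappa + 1) = 1 - 2*mu/(L + mu) = (L - mu)/(L + mu) = 4/92 = 0.0435


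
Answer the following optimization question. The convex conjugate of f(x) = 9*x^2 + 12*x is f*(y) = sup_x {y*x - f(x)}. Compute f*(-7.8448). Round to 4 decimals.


f*(y) = sup_x {y*x - a*x^2 - b*x} = sup_x {(y-b)*x - a*x^2}
FOC: (y - b) - 2a*x = 0 => x* = (y - b)/(2a)
x* = (-7.8448 - 12)/(2*9) = -1.1025
f*(-7.8448) = (y-b)^2/(4a) = (-7.8448 - 12)^2/(4*9)
= 393.8161/36 = 10.9393


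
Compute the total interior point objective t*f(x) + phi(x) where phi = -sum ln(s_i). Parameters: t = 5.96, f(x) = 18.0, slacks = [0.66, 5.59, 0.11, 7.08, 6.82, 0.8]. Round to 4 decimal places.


Step 1: Compute log-barrier.
ln values: [-0.4155, 1.721, -2.2073, 1.9573, 1.9199, -0.2231]
phi = -(-0.4155 + 1.721 - 2.2073 + 1.9573 + 1.9199 - 0.2231) = -2.7522
Step 2: Compute augmented objective.
t*f(x) = 5.96*18.0 = 107.28
Total = 107.28 - 2.7522 = 104.5278


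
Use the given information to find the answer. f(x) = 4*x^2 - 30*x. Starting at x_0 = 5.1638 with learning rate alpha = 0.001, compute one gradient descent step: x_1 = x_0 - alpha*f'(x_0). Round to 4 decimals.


We compute the gradient at x_0 and apply the update.
f'(x) = 8*x - 30
f'(5.1638) = 8*5.1638 - 30 = 11.3104
x_1 = 5.1638 - 0.001*11.3104 = 5.1525


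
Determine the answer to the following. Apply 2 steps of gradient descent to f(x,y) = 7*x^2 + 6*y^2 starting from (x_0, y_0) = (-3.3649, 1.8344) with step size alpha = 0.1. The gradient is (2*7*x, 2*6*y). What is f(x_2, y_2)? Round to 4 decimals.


Gradient descent on f(x,y) = 7*x^2 + 6*y^2.
Starting point: (-3.3649, 1.8344), alpha = 0.1
Step 1: grad_x = 2*7*-3.3649 = -47.1086, grad_y = 2*6*1.8344 = 22.0128
  x_1 = -3.3649 - 0.1*-47.1086 = 1.346
  y_1 = 1.8344 - 0.1*22.0128 = -0.3669
Step 2: grad_x = 2*7*1.346 = 18.8434, grad_y = 2*6*-0.3669 = -4.4026
  x_2 = 1.346 - 0.1*18.8434 = -0.5384
  y_2 = -0.3669 - 0.1*-4.4026 = 0.0734
f(-0.5384, 0.0734) = 7*(-0.5384)^2 + 6*0.0734^2 = 2.0613


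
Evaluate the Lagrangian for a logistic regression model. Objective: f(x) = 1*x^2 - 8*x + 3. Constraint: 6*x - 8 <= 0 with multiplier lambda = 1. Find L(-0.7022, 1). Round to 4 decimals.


Step 1: Evaluate f(x).
f(-0.7022) = 1*(-0.7022)^2 - 8*(-0.7022) + 3 = 9.1107
Step 2: Evaluate g(x).
g(-0.7022) = 6*-0.7022 - 8 = -12.2132
Step 3: Compute Lagrangian.
L = 9.1107 + 1*-12.2132 = -3.1025


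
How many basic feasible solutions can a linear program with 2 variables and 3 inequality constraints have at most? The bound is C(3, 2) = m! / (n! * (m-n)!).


Each vertex corresponds to some choice of n active constraints out of m, so the number of vertices is at most C(m, n) = m! / (n!(m-n)!).
m = 3, n = 2
Numerator: 3 * 2
Denominator: 2! = 2
C(3, 2) = 3


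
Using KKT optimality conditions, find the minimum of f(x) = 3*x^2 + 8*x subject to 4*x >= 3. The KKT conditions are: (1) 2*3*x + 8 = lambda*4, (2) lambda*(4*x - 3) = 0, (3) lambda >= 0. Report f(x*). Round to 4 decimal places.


Step 1: Try lambda = 0 (constraint inactive).
x_unc = -8/(2*3) = -1.3333
Check: 4*-1.3333 = -5.3332 < 3 -- violated!
Step 2: Constraint must be active: 4*x = 3
x* = 3/4 = 0.75
lambda = (2*3*0.75 + 8)/4 = 3.125
Step 3: Compute optimal value.
f(x*) = 3*0.75^2 + 8*0.75 = 7.6875


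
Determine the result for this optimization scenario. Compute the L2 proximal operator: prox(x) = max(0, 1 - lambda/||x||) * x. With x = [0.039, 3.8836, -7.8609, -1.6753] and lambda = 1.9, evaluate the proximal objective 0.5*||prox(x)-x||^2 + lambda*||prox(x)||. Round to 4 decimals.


Step 1: Compute ||x||.
||x|| = 8.9266
Step 2: Compute scaling factor.
scale = max(0, 1 - 1.9/8.9266) = 0.7872
Step 3: prox(x) = [0.0307, 3.057, -6.1877, -1.3187]
||prox(x)|| = 7.0266
Step 4: Proximal objective.
0.5*||prox-x||^2 = 1.805
lambda*||prox|| = 13.3505
Total = 15.1555


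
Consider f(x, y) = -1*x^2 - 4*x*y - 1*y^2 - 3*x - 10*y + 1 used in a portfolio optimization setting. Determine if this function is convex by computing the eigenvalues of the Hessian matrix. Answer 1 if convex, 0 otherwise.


The Hessian of f(x,y) = -1*x^2 - 4*x*y - 1*y^2 - 3*x - 10*y + 1 is:
H = [[-2, -4], [-4, -2]]
Trace = -2 - 2 = -4
Determinant = -2*-2 - (-4)^2 = -12
Discriminant = (-4)^2 - 4*-12 = 64.0
Eigenvalues: lambda_1 = -6.0, lambda_2 = 2.0
The function is not convex.

0


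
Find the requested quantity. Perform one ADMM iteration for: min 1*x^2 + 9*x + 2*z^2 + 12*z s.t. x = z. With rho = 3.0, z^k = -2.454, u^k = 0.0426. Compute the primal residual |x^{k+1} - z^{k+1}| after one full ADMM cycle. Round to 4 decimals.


ADMM iteration with rho = 3.0, z^k = -2.454, u^k = 0.0426
Step 1: x-update.
Minimize 1*x^2 + 9*x + (3.0/2)*(x + 2.454 + 0.0426)^2
FOC: (2*1 + 3.0)*x = -9 + 3.0*(-2.454 - 0.0426)
x^{k+1} = -3.298
Step 2: z-update.
Minimize 2*z^2 + 12*z + (3.0/2)*(-3.298 - z + 0.0426)^2
FOC: (2*2 + 3.0)*z = -12 + 3.0*(-3.298 + 0.0426)
z^{k+1} = -3.1094
Step 3: u-update.
u^{k+1} = 0.0426 - 3.298 + 3.1094 = -0.1459
Step 4: Primal residual = |-3.298 + 3.1094| = 0.1885


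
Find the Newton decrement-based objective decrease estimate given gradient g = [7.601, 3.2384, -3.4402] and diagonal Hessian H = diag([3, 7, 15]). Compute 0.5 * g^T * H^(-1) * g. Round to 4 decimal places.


Step 1: H is diagonal, so H^(-1) * g = [2.5337, 0.4626, -0.2293].
Step 2: g^T H^(-1) g = sum_i g_i^2 / H_ii
  = (7.601)^2/3 + (3.2384)^2/7 + (-3.4402)^2/15
  = 19.2584 + 1.4982 + 0.789 = 21.5456
Step 3: Objective decrease = 0.5 * g^T H^(-1) g = 10.7728


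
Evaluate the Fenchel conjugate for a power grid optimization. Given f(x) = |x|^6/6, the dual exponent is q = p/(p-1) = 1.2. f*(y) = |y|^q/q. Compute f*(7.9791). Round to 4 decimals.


The conjugate exponent q satisfies 1/p + 1/q = 1.
p = 6, so q = 6/(6 - 1) = 1.2
|y|^q = 7.9791^1.2 = 12.0877
f*(7.9791) = 12.0877 / 1.2 = 10.0731


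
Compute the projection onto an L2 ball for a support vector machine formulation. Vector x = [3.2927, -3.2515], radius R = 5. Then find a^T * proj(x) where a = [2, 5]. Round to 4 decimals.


Step 1: Compute ||x|| (intermediates to 6 decimals).
||x|| = sqrt(3.2927^2 + (-3.2515)^2) = 4.62754
Step 2: Project.
Since ||x|| <= R, proj = x (no scaling needed).
proj(x) = [3.2927, -3.2515]
Step 3: Dot product.
a^T * proj(x) = 2*3.2927 + 5*(-3.2515) = -9.6721


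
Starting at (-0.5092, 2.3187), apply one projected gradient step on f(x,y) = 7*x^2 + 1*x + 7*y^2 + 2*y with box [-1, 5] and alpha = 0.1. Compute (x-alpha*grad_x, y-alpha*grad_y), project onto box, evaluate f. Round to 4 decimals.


Step 1: Compute gradient at (-0.5092, 2.3187).
grad_x = 2*7*-0.5092 + 1 = -6.1288
grad_y = 2*7*2.3187 + 2 = 34.4618
Step 2: Gradient step.
x_raw = -0.5092 - 0.1*-6.1288 = 0.1037
y_raw = 2.3187 - 0.1*34.4618 = -1.1275
Step 3: Project onto [-1, 5].
x_proj = clip(0.1037) = 0.1037
y_proj = clip(-1.1275) = -1.0
Step 4: Evaluate f.
f(0.1037, -1.0) = 5.1789


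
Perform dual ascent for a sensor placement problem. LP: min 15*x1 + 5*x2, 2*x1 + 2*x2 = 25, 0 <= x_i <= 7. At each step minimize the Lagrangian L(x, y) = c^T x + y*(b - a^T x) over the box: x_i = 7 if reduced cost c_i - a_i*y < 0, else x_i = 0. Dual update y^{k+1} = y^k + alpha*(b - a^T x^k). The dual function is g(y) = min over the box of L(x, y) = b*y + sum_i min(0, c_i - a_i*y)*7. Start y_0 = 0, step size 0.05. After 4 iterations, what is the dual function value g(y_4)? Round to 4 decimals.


Dual ascent for LP: min 15*x1 + 5*x2, 2*x1 + 2*x2 = 25, 0 <= x_i <= 7
Step 1: y^k = 0.0, reduced costs: (15.0, 5.0)
  x^k = (0.0, 0.0), subgradient = b - a^T x = 25.0
  y^{k+1} = 0.0 + 0.05*25.0 = 1.25
Step 2: y^k = 1.25, reduced costs: (12.5, 2.5)
  x^k = (0.0, 0.0), subgradient = b - a^T x = 25.0
  y^{k+1} = 1.25 + 0.05*25.0 = 2.5
Step 3: y^k = 2.5, reduced costs: (10.0, 0.0)
  x^k = (0.0, 0.0), subgradient = b - a^T x = 25.0
  y^{k+1} = 2.5 + 0.05*25.0 = 3.75
Step 4: y^k = 3.75, reduced costs: (7.5, -2.5)
  x^k = (0.0, 7.0), subgradient = b - a^T x = 11.0
  y^{k+1} = 3.75 + 0.05*11.0 = 4.3
Dual objective at y_4 = 4.3: reduced costs (6.4, -3.6), box minimizer x = (0.0, 7.0)
g(y_4) = b*y + (c1 - a1*y)*x1 + (c2 - a2*y)*x2 = 25*4.3 + 6.4*0.0 + (-3.6)*7.0 = 107.5 + 0.0 - 25.2 = 82.3


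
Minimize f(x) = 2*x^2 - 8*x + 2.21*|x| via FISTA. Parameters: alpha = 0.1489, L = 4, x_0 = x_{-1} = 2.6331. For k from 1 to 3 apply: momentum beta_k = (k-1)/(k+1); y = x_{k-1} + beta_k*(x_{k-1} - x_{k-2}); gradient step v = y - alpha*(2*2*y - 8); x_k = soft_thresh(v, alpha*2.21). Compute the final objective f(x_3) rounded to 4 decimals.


FISTA on f(x) = 2*x^2 - 8*x + 2.21*|x|
L = 4, alpha = 0.1489
Iteration 1: beta = 0.0, y = 2.6331 + 0.0*(2.6331 - 2.6331) = 2.6331
  grad(y) = 2.5324, v = y - alpha*grad = 2.256
  prox(v) = soft_thresh(2.256, 0.3291) = 1.927
Iteration 2: beta = 0.3333, y = 1.927 + 0.3333*(1.927 - 2.6331) = 1.6916
  grad(y) = -1.2337, v = y - alpha*grad = 1.8753
  prox(v) = soft_thresh(1.8753, 0.3291) = 1.5462
Iteration 3: beta = 0.5, y = 1.5462 + 0.5*(1.5462 - 1.927) = 1.3558
  grad(y) = -2.5767, v = y - alpha*grad = 1.7395
  prox(v) = soft_thresh(1.7395, 0.3291) = 1.4104
f(x_3) = 2*1.4104^2 - 8*1.4104 + 2.21*|1.4104| = -4.1878


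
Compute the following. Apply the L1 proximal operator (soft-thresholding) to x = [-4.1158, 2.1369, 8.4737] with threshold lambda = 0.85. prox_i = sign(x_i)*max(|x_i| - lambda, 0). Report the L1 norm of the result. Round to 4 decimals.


Soft-thresholding with lambda = 0.85:
prox(-4.1158) = sign(-4.1158)*max(|-4.1158| - 0.85, 0) = -3.2658
prox(2.1369) = sign(2.1369)*max(|2.1369| - 0.85, 0) = 1.2869
prox(8.4737) = sign(8.4737)*max(|8.4737| - 0.85, 0) = 7.6237
prox(x) = [-3.2658, 1.2869, 7.6237]
||prox(x)||_1 = 3.2658 + 1.2869 + 7.6237 = 12.1764


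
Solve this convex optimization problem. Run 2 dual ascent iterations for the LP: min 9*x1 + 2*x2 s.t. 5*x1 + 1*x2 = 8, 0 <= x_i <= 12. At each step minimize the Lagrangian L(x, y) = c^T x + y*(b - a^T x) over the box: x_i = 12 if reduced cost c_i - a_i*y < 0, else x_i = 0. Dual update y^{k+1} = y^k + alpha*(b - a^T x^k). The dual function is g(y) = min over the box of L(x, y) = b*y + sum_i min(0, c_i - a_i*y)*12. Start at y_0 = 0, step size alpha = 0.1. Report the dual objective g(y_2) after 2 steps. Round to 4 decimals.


Dual ascent for LP: min 9*x1 + 2*x2, 5*x1 + 1*x2 = 8, 0 <= x_i <= 12
Step 1: y^k = 0.0, reduced costs: (9.0, 2.0)
  x^k = (0.0, 0.0), subgradient = b - a^T x = 8.0
  y^{k+1} = 0.0 + 0.1*8.0 = 0.8
Step 2: y^k = 0.8, reduced costs: (5.0, 1.2)
  x^k = (0.0, 0.0), subgradient = b - a^T x = 8.0
  y^{k+1} = 0.8 + 0.1*8.0 = 1.6
Dual objective at y_2 = 1.6: reduced costs (1.0, 0.4), box minimizer x = (0.0, 0.0)
g(y_2) = b*y + (c1 - a1*y)*x1 + (c2 - a2*y)*x2 = 8*1.6 + 1.0*0.0 + 0.4*0.0 = 12.8 + 0.0 + 0.0 = 12.8


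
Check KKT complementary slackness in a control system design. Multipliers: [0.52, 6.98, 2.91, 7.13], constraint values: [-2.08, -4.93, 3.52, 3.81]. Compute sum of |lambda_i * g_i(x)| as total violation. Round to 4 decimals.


KKT complementary slackness check:
lambda_1 * g_1 = 0.52 * -2.08 = -1.0816
lambda_2 * g_2 = 6.98 * -4.93 = -34.4114
lambda_3 * g_3 = 2.91 * 3.52 = 10.2432
lambda_4 * g_4 = 7.13 * 3.81 = 27.1653
Total violation = 1.0816 + 34.4114 + 10.2432 + 27.1653 = 72.9015


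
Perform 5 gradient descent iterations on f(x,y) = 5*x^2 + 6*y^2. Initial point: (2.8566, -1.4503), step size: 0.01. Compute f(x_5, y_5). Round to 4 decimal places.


Gradient descent on f(x,y) = 5*x^2 + 6*y^2.
Starting point: (2.8566, -1.4503), alpha = 0.01
Step 1: grad_x = 2*5*2.8566 = 28.566, grad_y = 2*6*-1.4503 = -17.4036
  x_1 = 2.8566 - 0.01*28.566 = 2.5709
  y_1 = -1.4503 - 0.01*-17.4036 = -1.2763
Step 2: grad_x = 2*5*2.5709 = 25.7094, grad_y = 2*6*-1.2763 = -15.3152
  x_2 = 2.5709 - 0.01*25.7094 = 2.3138
  y_2 = -1.2763 - 0.01*-15.3152 = -1.1231
Step 3: grad_x = 2*5*2.3138 = 23.1385, grad_y = 2*6*-1.1231 = -13.4773
  x_3 = 2.3138 - 0.01*23.1385 = 2.0825
  y_3 = -1.1231 - 0.01*-13.4773 = -0.9883
Step 4: grad_x = 2*5*2.0825 = 20.8246, grad_y = 2*6*-0.9883 = -11.8601
  x_4 = 2.0825 - 0.01*20.8246 = 1.8742
  y_4 = -0.9883 - 0.01*-11.8601 = -0.8697
Step 5: grad_x = 2*5*1.8742 = 18.7422, grad_y = 2*6*-0.8697 = -10.4369
  x_5 = 1.8742 - 0.01*18.7422 = 1.6868
  y_5 = -0.8697 - 0.01*-10.4369 = -0.7654
f(1.6868, -0.7654) = 5*1.6868^2 + 6*(-0.7654)^2 = 17.7411


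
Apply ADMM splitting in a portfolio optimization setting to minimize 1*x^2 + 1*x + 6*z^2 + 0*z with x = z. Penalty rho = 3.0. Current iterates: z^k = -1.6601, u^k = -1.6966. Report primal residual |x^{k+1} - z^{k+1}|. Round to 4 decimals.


ADMM iteration with rho = 3.0, z^k = -1.6601, u^k = -1.6966
Step 1: x-update.
Minimize 1*x^2 + 1*x + (3.0/2)*(x + 1.6601 - 1.6966)^2
FOC: (2*1 + 3.0)*x = -1 + 3.0*(-1.6601 + 1.6966)
x^{k+1} = -0.1781
Step 2: z-update.
Minimize 6*z^2 + 0*z + (3.0/2)*(-0.1781 - z - 1.6966)^2
FOC: (2*6 + 3.0)*z = 0 + 3.0*(-0.1781 - 1.6966)
z^{k+1} = -0.3749
Step 3: u-update.
u^{k+1} = -1.6966 - 0.1781 + 0.3749 = -1.4998
Step 4: Primal residual = |-0.1781 + 0.3749| = 0.1968


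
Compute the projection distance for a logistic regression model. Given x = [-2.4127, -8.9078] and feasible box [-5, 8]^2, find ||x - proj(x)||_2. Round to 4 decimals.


Project each component onto [-5, 8].
clip(-2.4127) = -2.4127, clip(-8.9078) = -5.0
Projection = [-2.4127, -5.0]
Squared diffs: [0.0, 15.2709]
Distance = sqrt(15.2709) = 3.9078


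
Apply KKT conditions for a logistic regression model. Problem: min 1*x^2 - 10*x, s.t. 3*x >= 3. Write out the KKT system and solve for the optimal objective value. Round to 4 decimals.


Step 1: Try lambda = 0 (constraint inactive).
Stationarity: 2*1*x - 10 = 0
x* = 10/(2*1) = 5.0
Check constraint: 3*5.0 = 15.0 >= 3 -- satisfied.
Step 2: Compute optimal value.
f(x*) = 1*5.0^2 - 10*5.0 = -25.0


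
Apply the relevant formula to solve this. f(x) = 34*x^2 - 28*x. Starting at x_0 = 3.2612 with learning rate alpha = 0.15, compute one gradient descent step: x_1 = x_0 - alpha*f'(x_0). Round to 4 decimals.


We compute the gradient at x_0 and apply the update.
f'(x) = 68*x - 28
f'(3.2612) = 68*3.2612 - 28 = 193.7616
x_1 = 3.2612 - 0.15*193.7616 = -25.803


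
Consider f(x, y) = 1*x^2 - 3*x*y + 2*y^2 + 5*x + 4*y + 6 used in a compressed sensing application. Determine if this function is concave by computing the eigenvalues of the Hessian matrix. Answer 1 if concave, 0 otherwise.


The Hessian of f(x,y) = 1*x^2 - 3*x*y + 2*y^2 + 5*x + 4*y + 6 is:
H = [[2, -3], [-3, 4]]
Trace = 2 + 4 = 6
Determinant = 2*4 - (-3)^2 = -1
Discriminant = (6)^2 - 4*-1 = 40.0
Eigenvalues: lambda_1 = -0.1623, lambda_2 = 6.1623
The function is not concave.

0


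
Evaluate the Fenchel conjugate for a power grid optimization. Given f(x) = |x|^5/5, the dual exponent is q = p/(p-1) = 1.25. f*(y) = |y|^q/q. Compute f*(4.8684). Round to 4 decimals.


The conjugate exponent q satisfies 1/p + 1/q = 1.
p = 5, so q = 5/(5 - 1) = 1.25
|y|^q = 4.8684^1.25 = 7.2316
f*(4.8684) = 7.2316 / 1.25 = 5.7853


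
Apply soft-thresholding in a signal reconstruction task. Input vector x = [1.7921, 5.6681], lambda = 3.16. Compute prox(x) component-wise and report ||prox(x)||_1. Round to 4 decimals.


Soft-thresholding with lambda = 3.16:
prox(1.7921) = sign(1.7921)*max(|1.7921| - 3.16, 0) = 0.0
prox(5.6681) = sign(5.6681)*max(|5.6681| - 3.16, 0) = 2.5081
prox(x) = [0.0, 2.5081]
||prox(x)||_1 = 0.0 + 2.5081 = 2.5081


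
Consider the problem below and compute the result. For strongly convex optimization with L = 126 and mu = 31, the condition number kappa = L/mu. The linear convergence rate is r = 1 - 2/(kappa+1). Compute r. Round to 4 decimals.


Step 1: Compute the condition number.
kappa = L/mu = 126/31 = 4.0645
Step 2: Compute the convergence rate.
r = 1 - 2/(kappa + 1) = 1 - 2*mu/(L + mu) = (L - mu)/(L + mu) = 95/157 = 0.6051


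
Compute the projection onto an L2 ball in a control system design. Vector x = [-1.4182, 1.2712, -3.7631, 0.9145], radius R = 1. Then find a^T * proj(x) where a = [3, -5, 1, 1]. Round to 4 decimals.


Step 1: Compute ||x|| (intermediates to 6 decimals).
||x|| = sqrt((-1.4182)^2 + 1.2712^2 + (-3.7631)^2 + 0.9145^2) = 4.315608
Step 2: Project.
Since ||x|| > R, scale = R/||x|| = 1/4.315608 = 0.231717, proj(x) = scale * x
proj(x) = [-0.328621, 0.294559, -0.871974, 0.211905]
Step 3: Dot product.
a^T * proj(x) = 3*(-0.328621) - 5*0.294559 + 1*(-0.871974) + 1*0.211905 = -3.1187


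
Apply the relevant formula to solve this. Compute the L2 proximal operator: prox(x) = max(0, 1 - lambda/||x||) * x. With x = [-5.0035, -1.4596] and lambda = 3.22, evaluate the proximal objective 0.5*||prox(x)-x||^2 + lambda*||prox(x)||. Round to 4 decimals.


Step 1: Compute ||x||.
||x|| = 5.212
Step 2: Compute scaling factor.
scale = max(0, 1 - 3.22/5.212) = 0.3822
Step 3: prox(x) = [-1.9123, -0.5579]
||prox(x)|| = 1.992
Step 4: Proximal objective.
0.5*||prox-x||^2 = 5.1842
lambda*||prox|| = 6.4142
Total = 11.5986


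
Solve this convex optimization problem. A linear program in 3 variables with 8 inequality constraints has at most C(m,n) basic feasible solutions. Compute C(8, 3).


Each vertex corresponds to some choice of n active constraints out of m, so the number of vertices is at most C(m, n) = m! / (n!(m-n)!).
m = 8, n = 3
Numerator: 8 * 7 * 6
Denominator: 3! = 6
C(8, 3) = 56


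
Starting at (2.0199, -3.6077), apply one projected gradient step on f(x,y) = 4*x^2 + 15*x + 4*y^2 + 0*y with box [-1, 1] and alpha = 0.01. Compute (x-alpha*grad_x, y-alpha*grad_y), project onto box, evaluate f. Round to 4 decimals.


Step 1: Compute gradient at (2.0199, -3.6077).
grad_x = 2*4*2.0199 + 15 = 31.1592
grad_y = 2*4*-3.6077 + 0 = -28.8616
Step 2: Gradient step.
x_raw = 2.0199 - 0.01*31.1592 = 1.7083
y_raw = -3.6077 - 0.01*-28.8616 = -3.3191
Step 3: Project onto [-1, 1].
x_proj = clip(1.7083) = 1.0
y_proj = clip(-3.3191) = -1.0
Step 4: Evaluate f.
f(1.0, -1.0) = 23.0


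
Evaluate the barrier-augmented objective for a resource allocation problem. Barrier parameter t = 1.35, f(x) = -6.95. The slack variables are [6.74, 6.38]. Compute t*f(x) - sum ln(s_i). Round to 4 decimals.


Step 1: Compute log-barrier.
ln values: [1.9081, 1.8532]
phi = -(1.9081 + 1.8532) = -3.7612
Step 2: Compute augmented objective.
t*f(x) = 1.35*-6.95 = -9.3825
Total = -9.3825 - 3.7612 = -13.1437


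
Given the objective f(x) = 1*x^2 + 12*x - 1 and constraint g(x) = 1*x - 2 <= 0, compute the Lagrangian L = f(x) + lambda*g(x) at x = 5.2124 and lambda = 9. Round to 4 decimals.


Step 1: Evaluate f(x).
f(5.2124) = 1*5.2124^2 + 12*5.2124 - 1 = 88.7179
Step 2: Evaluate g(x).
g(5.2124) = 1*5.2124 - 2 = 3.2124
Step 3: Compute Lagrangian.
L = 88.7179 + 9*3.2124 = 117.6295


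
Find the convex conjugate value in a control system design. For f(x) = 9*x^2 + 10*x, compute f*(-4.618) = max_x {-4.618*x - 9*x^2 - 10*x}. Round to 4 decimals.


f*(y) = sup_x {y*x - a*x^2 - b*x} = sup_x {(y-b)*x - a*x^2}
FOC: (y - b) - 2a*x = 0 => x* = (y - b)/(2a)
x* = (-4.618 - 10)/(2*9) = -0.8121
f*(-4.618) = (y-b)^2/(4a) = (-4.618 - 10)^2/(4*9)
= 213.6859/36 = 5.9357


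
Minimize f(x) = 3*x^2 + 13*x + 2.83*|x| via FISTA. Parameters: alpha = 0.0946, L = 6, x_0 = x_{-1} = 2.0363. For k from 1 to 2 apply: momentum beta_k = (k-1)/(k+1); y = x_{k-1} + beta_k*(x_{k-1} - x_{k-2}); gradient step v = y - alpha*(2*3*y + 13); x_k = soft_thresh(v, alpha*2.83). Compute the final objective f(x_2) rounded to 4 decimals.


FISTA on f(x) = 3*x^2 + 13*x + 2.83*|x|
L = 6, alpha = 0.0946
Iteration 1: beta = 0.0, y = 2.0363 + 0.0*(2.0363 - 2.0363) = 2.0363
  grad(y) = 25.2178, v = y - alpha*grad = -0.3493
  prox(v) = soft_thresh(-0.3493, 0.2677) = -0.0816
Iteration 2: beta = 0.3333, y = -0.0816 + 0.3333*(-0.0816 - 2.0363) = -0.7875
  grad(y) = 8.2747, v = y - alpha*grad = -1.5703
  prox(v) = soft_thresh(-1.5703, 0.2677) = -1.3026
f(x_2) = 3*(-1.3026)^2 + 13*(-1.3026) + 2.83*|-1.3026| = -8.1572


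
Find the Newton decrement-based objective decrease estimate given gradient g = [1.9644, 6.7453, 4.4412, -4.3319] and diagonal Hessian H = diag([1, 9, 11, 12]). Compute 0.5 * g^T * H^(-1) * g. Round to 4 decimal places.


Step 1: H is diagonal, so H^(-1) * g = [1.9644, 0.7495, 0.4037, -0.361].
Step 2: g^T H^(-1) g = sum_i g_i^2 / H_ii
  = (1.9644)^2/1 + (6.7453)^2/9 + (4.4412)^2/11 + (-4.3319)^2/12
  = 3.8589 + 5.0555 + 1.7931 + 1.5638 = 12.2712
Step 3: Objective decrease = 0.5 * g^T H^(-1) g = 6.1356


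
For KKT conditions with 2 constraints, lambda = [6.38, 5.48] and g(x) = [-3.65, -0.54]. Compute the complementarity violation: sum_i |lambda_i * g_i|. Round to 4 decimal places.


KKT complementary slackness check:
lambda_1 * g_1 = 6.38 * -3.65 = -23.287
lambda_2 * g_2 = 5.48 * -0.54 = -2.9592
Total violation = 23.287 + 2.9592 = 26.2462


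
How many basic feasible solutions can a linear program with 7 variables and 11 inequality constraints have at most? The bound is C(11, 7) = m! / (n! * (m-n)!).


Each vertex corresponds to some choice of n active constraints out of m, so the number of vertices is at most C(m, n) = m! / (n!(m-n)!).
m = 11, n = 7
Numerator: 11 * 10 * 9 * 8 * 7 * 6 * 5
Denominator: 7! = 5040
C(11, 7) = 330


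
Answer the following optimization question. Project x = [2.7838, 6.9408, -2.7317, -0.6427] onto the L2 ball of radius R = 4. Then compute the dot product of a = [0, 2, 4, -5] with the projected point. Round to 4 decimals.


Step 1: Compute ||x|| (intermediates to 6 decimals).
||x|| = sqrt(2.7838^2 + 6.9408^2 + (-2.7317)^2 + (-0.6427)^2) = 7.987459
Step 2: Project.
Since ||x|| > R, scale = R/||x|| = 4/7.987459 = 0.500785, proj(x) = scale * x
proj(x) = [1.394085, 3.475849, -1.367994, -0.321855]
Step 3: Dot product.
a^T * proj(x) = 0*1.394085 + 2*3.475849 + 4*(-1.367994) - 5*(-0.321855) = 3.089


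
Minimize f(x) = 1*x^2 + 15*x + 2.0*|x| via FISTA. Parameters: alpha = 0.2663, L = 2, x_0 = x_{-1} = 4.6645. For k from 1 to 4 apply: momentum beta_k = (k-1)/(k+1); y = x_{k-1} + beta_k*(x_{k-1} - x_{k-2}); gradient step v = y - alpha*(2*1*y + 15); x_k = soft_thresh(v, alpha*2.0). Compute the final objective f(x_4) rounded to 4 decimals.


FISTA on f(x) = 1*x^2 + 15*x + 2.0*|x|
L = 2, alpha = 0.2663
Iteration 1: beta = 0.0, y = 4.6645 + 0.0*(4.6645 - 4.6645) = 4.6645
  grad(y) = 24.329, v = y - alpha*grad = -1.8143
  prox(v) = soft_thresh(-1.8143, 0.5326) = -1.2817
Iteration 2: beta = 0.3333, y = -1.2817 + 0.3333*(-1.2817 - 4.6645) = -3.2638
  grad(y) = 8.4724, v = y - alpha*grad = -5.52
  prox(v) = soft_thresh(-5.52, 0.5326) = -4.9874
Iteration 3: beta = 0.5, y = -4.9874 + 0.5*(-4.9874 + 1.2817) = -6.8402
  grad(y) = 1.3195, v = y - alpha*grad = -7.1916
  prox(v) = soft_thresh(-7.1916, 0.5326) = -6.659
Iteration 4: beta = 0.6, y = -6.659 + 0.6*(-6.659 + 4.9874) = -7.662
  grad(y) = -0.324, v = y - alpha*grad = -7.5757
  prox(v) = soft_thresh(-7.5757, 0.5326) = -7.0431
f(x_4) = 1*(-7.0431)^2 + 15*(-7.0431) + 2.0*|-7.0431| = -41.955


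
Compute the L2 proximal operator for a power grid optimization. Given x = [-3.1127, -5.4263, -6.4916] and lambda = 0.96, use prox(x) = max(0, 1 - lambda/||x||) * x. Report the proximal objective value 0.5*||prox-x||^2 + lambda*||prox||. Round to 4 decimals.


Step 1: Compute ||x||.
||x|| = 9.0152
Step 2: Compute scaling factor.
scale = max(0, 1 - 0.96/9.0152) = 0.8935
Step 3: prox(x) = [-2.7812, -4.8485, -5.8003]
||prox(x)|| = 8.0552
Step 4: Proximal objective.
0.5*||prox-x||^2 = 0.4608
lambda*||prox|| = 7.733
Total = 8.1938


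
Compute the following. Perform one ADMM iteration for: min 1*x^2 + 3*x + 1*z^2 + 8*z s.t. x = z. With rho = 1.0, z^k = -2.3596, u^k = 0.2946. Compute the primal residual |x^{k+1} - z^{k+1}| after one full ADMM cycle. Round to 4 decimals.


ADMM iteration with rho = 1.0, z^k = -2.3596, u^k = 0.2946
Step 1: x-update.
Minimize 1*x^2 + 3*x + (1.0/2)*(x + 2.3596 + 0.2946)^2
FOC: (2*1 + 1.0)*x = -3 + 1.0*(-2.3596 - 0.2946)
x^{k+1} = -1.8847
Step 2: z-update.
Minimize 1*z^2 + 8*z + (1.0/2)*(-1.8847 - z + 0.2946)^2
FOC: (2*1 + 1.0)*z = -8 + 1.0*(-1.8847 + 0.2946)
z^{k+1} = -3.1967
Step 3: u-update.
u^{k+1} = 0.2946 - 1.8847 + 3.1967 = 1.6066
Step 4: Primal residual = |-1.8847 + 3.1967| = 1.312


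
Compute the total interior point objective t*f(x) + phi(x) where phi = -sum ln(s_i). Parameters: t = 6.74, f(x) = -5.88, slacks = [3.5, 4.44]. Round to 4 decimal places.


Step 1: Compute log-barrier.
ln values: [1.2528, 1.4907]
phi = -(1.2528 + 1.4907) = -2.7434
Step 2: Compute augmented objective.
t*f(x) = 6.74*-5.88 = -39.6312
Total = -39.6312 - 2.7434 = -42.3746


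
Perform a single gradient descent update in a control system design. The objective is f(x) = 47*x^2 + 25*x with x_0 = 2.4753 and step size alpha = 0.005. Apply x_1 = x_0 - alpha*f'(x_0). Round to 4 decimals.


We compute the gradient at x_0 and apply the update.
f'(x) = 94*x + 25
f'(2.4753) = 94*2.4753 + 25 = 257.6782
x_1 = 2.4753 - 0.005*257.6782 = 1.1869


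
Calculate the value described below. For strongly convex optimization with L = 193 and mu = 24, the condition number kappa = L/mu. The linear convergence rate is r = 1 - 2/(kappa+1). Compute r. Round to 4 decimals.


Step 1: Compute the condition number.
kappa = L/mu = 193/24 = 8.0417
Step 2: Compute the convergence rate.
r = 1 - 2/(kappa + 1) = 1 - 2*mu/(L + mu) = (L - mu)/(L + mu) = 169/217 = 0.7788


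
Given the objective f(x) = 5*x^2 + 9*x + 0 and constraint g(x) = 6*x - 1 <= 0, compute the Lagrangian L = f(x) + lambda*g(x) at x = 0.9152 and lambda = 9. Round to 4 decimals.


Step 1: Evaluate f(x).
f(0.9152) = 5*0.9152^2 + 9*0.9152 + 0 = 12.4248
Step 2: Evaluate g(x).
g(0.9152) = 6*0.9152 - 1 = 4.4912
Step 3: Compute Lagrangian.
L = 12.4248 + 9*4.4912 = 52.8456


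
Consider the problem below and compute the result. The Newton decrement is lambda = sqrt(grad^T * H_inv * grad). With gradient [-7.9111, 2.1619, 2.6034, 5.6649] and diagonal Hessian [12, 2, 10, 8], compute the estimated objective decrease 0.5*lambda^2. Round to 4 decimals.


Step 1: H is diagonal, so H^(-1) * g = [-0.6593, 1.081, 0.2603, 0.7081].
Step 2: g^T H^(-1) g = sum_i g_i^2 / H_ii
  = (-7.9111)^2/12 + (2.1619)^2/2 + (2.6034)^2/10 + (5.6649)^2/8
  = 5.2155 + 2.3369 + 0.6778 + 4.0114 = 12.2415
Step 3: Objective decrease = 0.5 * g^T H^(-1) g = 6.1208


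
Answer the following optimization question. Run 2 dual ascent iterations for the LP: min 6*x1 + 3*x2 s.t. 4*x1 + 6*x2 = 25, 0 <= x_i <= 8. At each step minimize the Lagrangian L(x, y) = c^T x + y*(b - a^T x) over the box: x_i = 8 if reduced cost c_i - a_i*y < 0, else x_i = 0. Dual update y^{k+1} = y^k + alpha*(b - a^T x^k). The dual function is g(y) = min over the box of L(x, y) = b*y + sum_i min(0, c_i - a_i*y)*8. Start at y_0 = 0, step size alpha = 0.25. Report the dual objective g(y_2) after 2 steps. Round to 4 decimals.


Dual ascent for LP: min 6*x1 + 3*x2, 4*x1 + 6*x2 = 25, 0 <= x_i <= 8
Step 1: y^k = 0.0, reduced costs: (6.0, 3.0)
  x^k = (0.0, 0.0), subgradient = b - a^T x = 25.0
  y^{k+1} = 0.0 + 0.25*25.0 = 6.25
Step 2: y^k = 6.25, reduced costs: (-19.0, -34.5)
  x^k = (8.0, 8.0), subgradient = b - a^T x = -55.0
  y^{k+1} = 6.25 + 0.25*-55.0 = -7.5
Dual objective at y_2 = -7.5: reduced costs (36.0, 48.0), box minimizer x = (0.0, 0.0)
g(y_2) = b*y + (c1 - a1*y)*x1 + (c2 - a2*y)*x2 = 25*(-7.5) + 36.0*0.0 + 48.0*0.0 = -187.5 + 0.0 + 0.0 = -187.5


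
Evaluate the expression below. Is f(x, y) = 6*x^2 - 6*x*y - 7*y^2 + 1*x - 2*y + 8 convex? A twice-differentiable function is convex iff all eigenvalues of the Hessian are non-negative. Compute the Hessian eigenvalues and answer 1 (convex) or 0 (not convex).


The Hessian of f(x,y) = 6*x^2 - 6*x*y - 7*y^2 + 1*x - 2*y + 8 is:
H = [[12, -6], [-6, -14]]
Trace = 12 - 14 = -2
Determinant = 12*-14 - (-6)^2 = -204
Discriminant = (-2)^2 - 4*-204 = 820.0
Eigenvalues: lambda_1 = -15.3178, lambda_2 = 13.3178
The function is not convex.

0


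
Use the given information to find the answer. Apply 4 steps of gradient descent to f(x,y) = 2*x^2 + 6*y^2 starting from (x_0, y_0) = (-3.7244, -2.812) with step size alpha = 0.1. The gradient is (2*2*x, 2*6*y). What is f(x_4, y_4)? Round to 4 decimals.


Gradient descent on f(x,y) = 2*x^2 + 6*y^2.
Starting point: (-3.7244, -2.812), alpha = 0.1
Step 1: grad_x = 2*2*-3.7244 = -14.8976, grad_y = 2*6*-2.812 = -33.744
  x_1 = -3.7244 - 0.1*-14.8976 = -2.2346
  y_1 = -2.812 - 0.1*-33.744 = 0.5624
Step 2: grad_x = 2*2*-2.2346 = -8.9386, grad_y = 2*6*0.5624 = 6.7488
  x_2 = -2.2346 - 0.1*-8.9386 = -1.3408
  y_2 = 0.5624 - 0.1*6.7488 = -0.1125
Step 3: grad_x = 2*2*-1.3408 = -5.3631, grad_y = 2*6*-0.1125 = -1.3498
  x_3 = -1.3408 - 0.1*-5.3631 = -0.8045
  y_3 = -0.1125 - 0.1*-1.3498 = 0.0225
Step 4: grad_x = 2*2*-0.8045 = -3.2179, grad_y = 2*6*0.0225 = 0.27
  x_4 = -0.8045 - 0.1*-3.2179 = -0.4827
  y_4 = 0.0225 - 0.1*0.27 = -0.0045
f(-0.4827, -0.0045) = 2*(-0.4827)^2 + 6*(-0.0045)^2 = 0.4661


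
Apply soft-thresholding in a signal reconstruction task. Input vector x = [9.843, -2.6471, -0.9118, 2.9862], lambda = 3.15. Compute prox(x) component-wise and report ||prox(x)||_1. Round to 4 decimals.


Soft-thresholding with lambda = 3.15:
prox(9.843) = sign(9.843)*max(|9.843| - 3.15, 0) = 6.693
prox(-2.6471) = sign(-2.6471)*max(|-2.6471| - 3.15, 0) = 0.0
prox(-0.9118) = sign(-0.9118)*max(|-0.9118| - 3.15, 0) = 0.0
prox(2.9862) = sign(2.9862)*max(|2.9862| - 3.15, 0) = 0.0
prox(x) = [6.693, 0.0, 0.0, 0.0]
||prox(x)||_1 = 6.693 + 0.0 + 0.0 + 0.0 = 6.693


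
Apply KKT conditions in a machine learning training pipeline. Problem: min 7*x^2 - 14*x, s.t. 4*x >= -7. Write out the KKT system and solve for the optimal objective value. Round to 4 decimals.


Step 1: Try lambda = 0 (constraint inactive).
Stationarity: 2*7*x - 14 = 0
x* = 14/(2*7) = 1.0
Check constraint: 4*1.0 = 4.0 >= -7 -- satisfied.
Step 2: Compute optimal value.
f(x*) = 7*1.0^2 - 14*1.0 = -7.0


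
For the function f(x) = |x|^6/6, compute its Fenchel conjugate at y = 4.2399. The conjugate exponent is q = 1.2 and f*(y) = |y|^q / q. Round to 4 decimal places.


The conjugate exponent q satisfies 1/p + 1/q = 1.
p = 6, so q = 6/(6 - 1) = 1.2
|y|^q = 4.2399^1.2 = 5.6601
f*(4.2399) = 5.6601 / 1.2 = 4.7168
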